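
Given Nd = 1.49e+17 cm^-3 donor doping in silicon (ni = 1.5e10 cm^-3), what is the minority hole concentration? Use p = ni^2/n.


Step 1: Since Nd >> ni, n ≈ Nd = 1.49e+17 cm^-3
Step 2: p = ni^2 / n = (1.5e10)^2 / 1.49e+17
Step 3: p = 2.25e20 / 1.49e+17 = 1.51e+03 cm^-3

1.51e+03


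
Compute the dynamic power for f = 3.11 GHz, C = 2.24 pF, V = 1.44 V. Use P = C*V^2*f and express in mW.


Step 1: V^2 = 1.44^2 = 2.0736 V^2
Step 2: P = C*V^2*f = 2.24e-12 F * 2.0736 * 3.11e9 Hz
Step 3: P = 1.444552704e-02 W
Step 4: P = 14.446 mW

14.446


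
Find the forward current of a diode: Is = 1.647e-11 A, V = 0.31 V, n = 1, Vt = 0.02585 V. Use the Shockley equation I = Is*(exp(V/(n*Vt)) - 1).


Step 1: V/(n*Vt) = 0.31/(1*0.02585) = 11.9923
Step 2: exp(11.9923) = 1.6151e+05
Step 3: I = 1.647e-11 * (1.6151e+05 - 1) = 2.66e-06 A

2.66e-06


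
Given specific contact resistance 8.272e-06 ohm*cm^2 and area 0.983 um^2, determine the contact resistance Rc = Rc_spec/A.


Step 1: Convert area to cm^2: 0.983 um^2 = 9.8300e-09 cm^2
Step 2: Rc = Rc_spec / A = 8.272e-06 / 9.8300e-09
Step 3: Rc = 8.42e+02 ohms

8.42e+02


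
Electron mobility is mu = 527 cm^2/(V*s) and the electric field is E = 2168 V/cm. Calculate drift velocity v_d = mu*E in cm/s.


Step 1: v_d = mu * E
Step 2: v_d = 527 * 2168 = 1142536
Step 3: v_d = 1.14e+06 cm/s

1.14e+06


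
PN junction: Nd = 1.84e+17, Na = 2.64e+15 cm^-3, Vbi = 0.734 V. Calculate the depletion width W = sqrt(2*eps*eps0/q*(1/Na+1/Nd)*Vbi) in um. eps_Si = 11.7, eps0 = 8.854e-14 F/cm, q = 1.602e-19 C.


Step 1: 1/Na + 1/Nd = 1/2.64e+15 + 1/1.84e+17 = 3.84223e-16
Step 2: 2*eps*eps0/q = 2*11.7*8.854e-14/1.602e-19 = 1.293281e+07
Step 3: W^2 = 1.293281e+07 * 3.84223e-16 * 0.734 = 3.64731e-09
Step 4: W = sqrt(3.64731e-09) = 6.039e-05 cm = 0.6039 um

0.6039


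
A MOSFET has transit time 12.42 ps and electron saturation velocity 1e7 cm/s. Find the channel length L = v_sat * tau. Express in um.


Step 1: tau in seconds = 12.42 ps * 1e-12 = 1.2420e-11 s
Step 2: L = v_sat * tau = 1e7 * 1.2420e-11 = 1.2420e-04 cm
Step 3: L in um = 1.2420e-04 * 1e4 = 1.242 um

1.242


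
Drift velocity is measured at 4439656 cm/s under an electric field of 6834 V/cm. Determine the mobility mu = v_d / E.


Step 1: mu = v_d / E
Step 2: mu = 4439656 / 6834
Step 3: mu = 649.64 cm^2/(V*s)

649.64


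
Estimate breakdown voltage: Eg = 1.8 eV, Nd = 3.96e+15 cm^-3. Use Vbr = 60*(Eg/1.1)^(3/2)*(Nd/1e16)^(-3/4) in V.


Step 1: Eg/1.1 = 1.8/1.1 = 1.636364
Step 2: (Eg/1.1)^1.5 = 1.636364^1.5 = 2.093244
Step 3: (Nd/1e16)^(-0.75) = (0.396)^(-0.75) = 2.003220
Step 4: Vbr = 60 * 2.093244 * 2.003220 = 251.6 V

251.6


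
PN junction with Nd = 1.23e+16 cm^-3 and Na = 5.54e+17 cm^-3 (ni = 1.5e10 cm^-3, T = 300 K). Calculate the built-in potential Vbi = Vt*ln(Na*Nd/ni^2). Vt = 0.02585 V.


Step 1: Compute Na*Nd/ni^2 = 5.54e+17 * 1.23e+16 / (1.5e10)^2 = 3.0285e+13
Step 2: ln(3.0285e+13) = 31.0417
Step 3: Vbi = 0.02585 * 31.0417 = 0.802 V

0.802


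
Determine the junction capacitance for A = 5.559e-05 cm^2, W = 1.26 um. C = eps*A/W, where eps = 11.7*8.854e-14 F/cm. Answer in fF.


Step 1: eps_Si = 11.7 * 8.854e-14 = 1.035918e-12 F/cm
Step 2: W in cm = 1.26 * 1e-4 = 1.26e-04 cm
Step 3: C = 1.035918e-12 * 5.559e-05 / 1.26e-04 = 4.570372e-13 F
Step 4: C = 457.04 fF

457.04


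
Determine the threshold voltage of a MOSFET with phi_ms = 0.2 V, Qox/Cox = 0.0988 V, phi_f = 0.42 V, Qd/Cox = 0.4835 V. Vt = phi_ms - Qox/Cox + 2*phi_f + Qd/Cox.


Step 1: Vt = phi_ms - Qox/Cox + 2*phi_f + Qd/Cox
Step 2: Vt = 0.2 - 0.0988 + 2*0.42 + 0.4835
Step 3: Vt = 0.2 - 0.0988 + 0.84 + 0.4835
Step 4: Vt = 1.4247 V

1.4247


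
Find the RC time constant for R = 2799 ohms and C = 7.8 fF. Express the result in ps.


Step 1: tau = R * C
Step 2: tau = 2799 * 7.8 fF = 2799 * 7.8e-15 F
Step 3: tau = 2.18322e-11 s = 21.8322 ps

21.8322


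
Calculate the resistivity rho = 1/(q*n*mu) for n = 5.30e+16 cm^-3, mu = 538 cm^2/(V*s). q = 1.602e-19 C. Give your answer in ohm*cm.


Step 1: sigma = q * n * mu = 1.602e-19 * 5.30e+16 * 538 = 4.56794e+00 S/cm
Step 2: rho = 1 / sigma = 1 / 4.56794e+00 = 0.2189 ohm*cm

0.2189


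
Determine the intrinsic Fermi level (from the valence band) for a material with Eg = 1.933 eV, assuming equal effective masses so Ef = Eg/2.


Step 1: For an intrinsic semiconductor, the Fermi level sits at midgap.
Step 2: Ef = Eg / 2 = 1.933 / 2 = 0.9665 eV

0.9665


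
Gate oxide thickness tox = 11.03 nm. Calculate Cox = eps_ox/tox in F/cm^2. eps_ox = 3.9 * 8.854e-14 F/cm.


Step 1: eps_ox = 3.9 * 8.854e-14 = 3.45306e-13 F/cm
Step 2: tox in cm = 11.03 nm * 1e-7 = 1.1030e-06 cm
Step 3: Cox = 3.45306e-13 / 1.1030e-06 = 3.13e-07 F/cm^2

3.13e-07


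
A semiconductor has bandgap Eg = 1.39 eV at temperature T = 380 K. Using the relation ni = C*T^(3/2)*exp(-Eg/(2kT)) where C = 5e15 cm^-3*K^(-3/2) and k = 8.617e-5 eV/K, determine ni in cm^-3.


Step 1: Compute kT = 8.617e-5 * 380 = 0.0327446 eV
Step 2: Exponent = -Eg/(2kT) = -1.39/(2*0.0327446) = -21.22487
Step 3: T^(3/2) = 380^1.5 = 7407.56
Step 4: ni = 5e15 * 7407.56 * exp(-21.22487) = 2.24e+10 cm^-3

2.24e+10


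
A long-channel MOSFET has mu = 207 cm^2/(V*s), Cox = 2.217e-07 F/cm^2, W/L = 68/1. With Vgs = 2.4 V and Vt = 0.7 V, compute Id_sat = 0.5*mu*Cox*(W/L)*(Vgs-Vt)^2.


Step 1: Overdrive voltage Vov = Vgs - Vt = 2.4 - 0.7 = 1.7 V
Step 2: W/L = 68/1 = 68
Step 3: Id = 0.5 * 207 * 2.217e-07 * 68 * 1.7^2
Step 4: Id = 4.51e-03 A

4.51e-03


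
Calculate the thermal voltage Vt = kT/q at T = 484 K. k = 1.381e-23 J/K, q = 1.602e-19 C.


Step 1: kT = 1.381e-23 * 484 = 6.68404e-21 J
Step 2: Vt = kT/q = 6.68404e-21 / 1.602e-19
Step 3: Vt = 0.04172 V

0.04172


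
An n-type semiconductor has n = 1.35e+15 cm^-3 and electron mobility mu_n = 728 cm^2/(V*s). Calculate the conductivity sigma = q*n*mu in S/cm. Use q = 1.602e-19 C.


Step 1: sigma = q * n * mu
Step 2: sigma = 1.602e-19 * 1.35e+15 * 728
Step 3: sigma = 1.574e-01 S/cm

1.574e-01


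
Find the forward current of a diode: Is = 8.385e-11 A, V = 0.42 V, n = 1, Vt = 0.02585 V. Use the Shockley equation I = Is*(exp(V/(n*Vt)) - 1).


Step 1: V/(n*Vt) = 0.42/(1*0.02585) = 16.2476
Step 2: exp(16.2476) = 1.1383e+07
Step 3: I = 8.385e-11 * (1.1383e+07 - 1) = 9.54e-04 A

9.54e-04


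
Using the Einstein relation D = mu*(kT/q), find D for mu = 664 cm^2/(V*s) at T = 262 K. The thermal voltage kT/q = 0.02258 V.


Step 1: D = mu * (kT/q)
Step 2: D = 664 * 0.02258
Step 3: D = 14.99 cm^2/s

14.99


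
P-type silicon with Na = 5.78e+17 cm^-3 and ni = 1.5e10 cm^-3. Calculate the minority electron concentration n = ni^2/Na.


Step 1: Majority hole concentration p ≈ Na = 5.78e+17 cm^-3
Step 2: n = ni^2 / Na = (1.5e10)^2 / 5.78e+17
Step 3: n = 3.89e+02 cm^-3

3.89e+02


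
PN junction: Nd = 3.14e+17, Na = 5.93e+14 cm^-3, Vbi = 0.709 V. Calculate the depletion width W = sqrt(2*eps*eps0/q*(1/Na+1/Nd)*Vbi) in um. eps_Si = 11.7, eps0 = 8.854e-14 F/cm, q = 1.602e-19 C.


Step 1: 1/Na + 1/Nd = 1/5.93e+14 + 1/3.14e+17 = 1.68953e-15
Step 2: 2*eps*eps0/q = 2*11.7*8.854e-14/1.602e-19 = 1.293281e+07
Step 3: W^2 = 1.293281e+07 * 1.68953e-15 * 0.709 = 1.54919e-08
Step 4: W = sqrt(1.54919e-08) = 1.245e-04 cm = 1.245 um

1.245


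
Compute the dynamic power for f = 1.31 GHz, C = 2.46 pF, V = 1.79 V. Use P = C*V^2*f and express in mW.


Step 1: V^2 = 1.79^2 = 3.2041 V^2
Step 2: P = C*V^2*f = 2.46e-12 F * 3.2041 * 1.31e9 Hz
Step 3: P = 1.032553266e-02 W
Step 4: P = 10.326 mW

10.326


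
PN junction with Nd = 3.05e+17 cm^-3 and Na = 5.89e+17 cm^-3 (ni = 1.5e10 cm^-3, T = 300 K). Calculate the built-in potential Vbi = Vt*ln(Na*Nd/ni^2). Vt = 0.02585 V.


Step 1: Compute Na*Nd/ni^2 = 5.89e+17 * 3.05e+17 / (1.5e10)^2 = 7.9842e+14
Step 2: ln(7.9842e+14) = 34.3137
Step 3: Vbi = 0.02585 * 34.3137 = 0.887 V

0.887


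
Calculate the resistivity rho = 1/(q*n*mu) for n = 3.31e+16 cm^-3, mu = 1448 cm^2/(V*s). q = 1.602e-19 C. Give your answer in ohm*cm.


Step 1: sigma = q * n * mu = 1.602e-19 * 3.31e+16 * 1448 = 7.67819e+00 S/cm
Step 2: rho = 1 / sigma = 1 / 7.67819e+00 = 0.1302 ohm*cm

0.1302


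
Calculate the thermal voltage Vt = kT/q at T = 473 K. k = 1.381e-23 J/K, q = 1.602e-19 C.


Step 1: kT = 1.381e-23 * 473 = 6.53213e-21 J
Step 2: Vt = kT/q = 6.53213e-21 / 1.602e-19
Step 3: Vt = 0.04077 V

0.04077


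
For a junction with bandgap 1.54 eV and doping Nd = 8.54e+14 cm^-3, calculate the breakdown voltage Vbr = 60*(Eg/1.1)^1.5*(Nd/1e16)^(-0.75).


Step 1: Eg/1.1 = 1.54/1.1 = 1.400000
Step 2: (Eg/1.1)^1.5 = 1.400000^1.5 = 1.656502
Step 3: (Nd/1e16)^(-0.75) = (0.0854)^(-0.75) = 6.330042
Step 4: Vbr = 60 * 1.656502 * 6.330042 = 629.1 V

629.1


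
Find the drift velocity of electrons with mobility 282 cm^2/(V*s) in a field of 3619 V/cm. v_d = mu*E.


Step 1: v_d = mu * E
Step 2: v_d = 282 * 3619 = 1020558
Step 3: v_d = 1.02e+06 cm/s

1.02e+06


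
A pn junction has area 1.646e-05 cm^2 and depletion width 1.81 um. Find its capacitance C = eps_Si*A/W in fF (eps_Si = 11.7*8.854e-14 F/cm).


Step 1: eps_Si = 11.7 * 8.854e-14 = 1.035918e-12 F/cm
Step 2: W in cm = 1.81 * 1e-4 = 1.81e-04 cm
Step 3: C = 1.035918e-12 * 1.646e-05 / 1.81e-04 = 9.420558e-14 F
Step 4: C = 94.21 fF

94.21


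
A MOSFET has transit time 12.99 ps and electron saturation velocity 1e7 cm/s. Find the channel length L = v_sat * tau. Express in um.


Step 1: tau in seconds = 12.99 ps * 1e-12 = 1.2990e-11 s
Step 2: L = v_sat * tau = 1e7 * 1.2990e-11 = 1.2990e-04 cm
Step 3: L in um = 1.2990e-04 * 1e4 = 1.299 um

1.299


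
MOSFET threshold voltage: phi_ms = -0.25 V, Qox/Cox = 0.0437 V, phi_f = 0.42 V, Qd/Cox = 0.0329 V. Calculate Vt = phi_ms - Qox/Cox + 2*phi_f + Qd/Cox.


Step 1: Vt = phi_ms - Qox/Cox + 2*phi_f + Qd/Cox
Step 2: Vt = -0.25 - 0.0437 + 2*0.42 + 0.0329
Step 3: Vt = -0.25 - 0.0437 + 0.84 + 0.0329
Step 4: Vt = 0.5792 V

0.5792


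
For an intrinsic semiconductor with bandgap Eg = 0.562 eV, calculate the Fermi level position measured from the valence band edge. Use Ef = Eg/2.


Step 1: For an intrinsic semiconductor, the Fermi level sits at midgap.
Step 2: Ef = Eg / 2 = 0.562 / 2 = 0.281 eV

0.281


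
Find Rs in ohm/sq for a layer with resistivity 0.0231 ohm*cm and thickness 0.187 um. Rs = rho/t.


Step 1: Convert thickness to cm: t = 0.187 um = 1.8700e-05 cm
Step 2: Rs = rho / t = 0.0231 / 1.8700e-05
Step 3: Rs = 1235.3 ohm/sq

1235.3


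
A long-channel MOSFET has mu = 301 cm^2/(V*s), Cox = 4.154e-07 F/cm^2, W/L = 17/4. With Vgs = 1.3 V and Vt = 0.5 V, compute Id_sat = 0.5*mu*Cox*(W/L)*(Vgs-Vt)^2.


Step 1: Overdrive voltage Vov = Vgs - Vt = 1.3 - 0.5 = 0.8 V
Step 2: W/L = 17/4 = 4.25
Step 3: Id = 0.5 * 301 * 4.154e-07 * 4.25 * 0.8^2
Step 4: Id = 1.70e-04 A

1.70e-04


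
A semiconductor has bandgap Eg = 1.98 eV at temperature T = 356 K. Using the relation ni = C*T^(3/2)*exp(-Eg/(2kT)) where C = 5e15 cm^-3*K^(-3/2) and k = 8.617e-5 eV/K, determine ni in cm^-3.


Step 1: Compute kT = 8.617e-5 * 356 = 0.03067652 eV
Step 2: Exponent = -Eg/(2kT) = -1.98/(2*0.03067652) = -32.27224
Step 3: T^(3/2) = 356^1.5 = 6716.99
Step 4: ni = 5e15 * 6716.99 * exp(-32.27224) = 3.24e+05 cm^-3

3.24e+05


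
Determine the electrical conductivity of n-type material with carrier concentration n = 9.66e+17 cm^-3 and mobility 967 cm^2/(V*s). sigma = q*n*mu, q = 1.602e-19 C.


Step 1: sigma = q * n * mu
Step 2: sigma = 1.602e-19 * 9.66e+17 * 967
Step 3: sigma = 1.496e+02 S/cm

1.496e+02


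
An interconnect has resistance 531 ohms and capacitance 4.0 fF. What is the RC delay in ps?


Step 1: tau = R * C
Step 2: tau = 531 * 4.0 fF = 531 * 4.0e-15 F
Step 3: tau = 2.124e-12 s = 2.124 ps

2.124


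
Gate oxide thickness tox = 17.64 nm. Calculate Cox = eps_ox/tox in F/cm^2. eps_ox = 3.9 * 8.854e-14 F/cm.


Step 1: eps_ox = 3.9 * 8.854e-14 = 3.45306e-13 F/cm
Step 2: tox in cm = 17.64 nm * 1e-7 = 1.7640e-06 cm
Step 3: Cox = 3.45306e-13 / 1.7640e-06 = 1.96e-07 F/cm^2

1.96e-07


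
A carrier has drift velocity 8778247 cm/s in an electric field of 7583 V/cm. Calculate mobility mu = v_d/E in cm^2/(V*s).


Step 1: mu = v_d / E
Step 2: mu = 8778247 / 7583
Step 3: mu = 1157.62 cm^2/(V*s)

1157.62


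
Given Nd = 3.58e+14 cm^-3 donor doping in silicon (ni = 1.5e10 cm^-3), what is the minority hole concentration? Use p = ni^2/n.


Step 1: Since Nd >> ni, n ≈ Nd = 3.58e+14 cm^-3
Step 2: p = ni^2 / n = (1.5e10)^2 / 3.58e+14
Step 3: p = 2.25e20 / 3.58e+14 = 6.28e+05 cm^-3

6.28e+05


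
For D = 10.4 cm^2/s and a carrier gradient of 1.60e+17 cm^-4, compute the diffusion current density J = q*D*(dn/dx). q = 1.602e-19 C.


Step 1: J = q * D * (dn/dx)
Step 2: J = 1.602e-19 * 10.4 * 1.60e+17
Step 3: J = 2.67e-01 A/cm^2

2.67e-01


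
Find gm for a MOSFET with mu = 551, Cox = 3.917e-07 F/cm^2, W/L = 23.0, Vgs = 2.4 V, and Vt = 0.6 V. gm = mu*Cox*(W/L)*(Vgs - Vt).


Step 1: Vov = Vgs - Vt = 2.4 - 0.6 = 1.8 V
Step 2: gm = mu * Cox * (W/L) * Vov
Step 3: gm = 551 * 3.917e-07 * 23.0 * 1.8 = 8.94e-03 S

8.94e-03


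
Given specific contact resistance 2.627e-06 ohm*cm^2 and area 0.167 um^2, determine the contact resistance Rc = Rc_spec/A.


Step 1: Convert area to cm^2: 0.167 um^2 = 1.6700e-09 cm^2
Step 2: Rc = Rc_spec / A = 2.627e-06 / 1.6700e-09
Step 3: Rc = 1.57e+03 ohms

1.57e+03


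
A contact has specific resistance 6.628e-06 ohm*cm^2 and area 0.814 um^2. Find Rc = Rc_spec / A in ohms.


Step 1: Convert area to cm^2: 0.814 um^2 = 8.1400e-09 cm^2
Step 2: Rc = Rc_spec / A = 6.628e-06 / 8.1400e-09
Step 3: Rc = 8.14e+02 ohms

8.14e+02


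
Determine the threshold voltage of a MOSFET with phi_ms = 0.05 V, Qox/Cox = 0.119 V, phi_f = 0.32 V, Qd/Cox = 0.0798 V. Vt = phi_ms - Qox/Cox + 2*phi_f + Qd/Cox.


Step 1: Vt = phi_ms - Qox/Cox + 2*phi_f + Qd/Cox
Step 2: Vt = 0.05 - 0.119 + 2*0.32 + 0.0798
Step 3: Vt = 0.05 - 0.119 + 0.64 + 0.0798
Step 4: Vt = 0.6508 V

0.6508


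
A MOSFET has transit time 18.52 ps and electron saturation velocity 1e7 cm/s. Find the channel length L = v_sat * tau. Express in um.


Step 1: tau in seconds = 18.52 ps * 1e-12 = 1.8520e-11 s
Step 2: L = v_sat * tau = 1e7 * 1.8520e-11 = 1.8520e-04 cm
Step 3: L in um = 1.8520e-04 * 1e4 = 1.852 um

1.852


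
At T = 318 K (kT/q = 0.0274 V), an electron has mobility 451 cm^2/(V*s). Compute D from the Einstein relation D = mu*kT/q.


Step 1: D = mu * (kT/q)
Step 2: D = 451 * 0.0274
Step 3: D = 12.36 cm^2/s

12.36


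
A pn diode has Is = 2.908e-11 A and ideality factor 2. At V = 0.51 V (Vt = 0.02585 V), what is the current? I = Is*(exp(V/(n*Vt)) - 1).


Step 1: V/(n*Vt) = 0.51/(2*0.02585) = 9.8646
Step 2: exp(9.8646) = 1.9237e+04
Step 3: I = 2.908e-11 * (1.9237e+04 - 1) = 5.59e-07 A

5.59e-07


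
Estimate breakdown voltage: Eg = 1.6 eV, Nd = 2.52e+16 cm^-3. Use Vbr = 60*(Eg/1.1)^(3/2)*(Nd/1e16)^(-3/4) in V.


Step 1: Eg/1.1 = 1.6/1.1 = 1.454545
Step 2: (Eg/1.1)^1.5 = 1.454545^1.5 = 1.754247
Step 3: (Nd/1e16)^(-0.75) = (2.52)^(-0.75) = 0.499977
Step 4: Vbr = 60 * 1.754247 * 0.499977 = 52.6 V

52.6


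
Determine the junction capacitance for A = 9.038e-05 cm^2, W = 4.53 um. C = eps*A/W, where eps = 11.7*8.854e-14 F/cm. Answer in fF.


Step 1: eps_Si = 11.7 * 8.854e-14 = 1.035918e-12 F/cm
Step 2: W in cm = 4.53 * 1e-4 = 4.53e-04 cm
Step 3: C = 1.035918e-12 * 9.038e-05 / 4.53e-04 = 2.066805e-13 F
Step 4: C = 206.68 fF

206.68


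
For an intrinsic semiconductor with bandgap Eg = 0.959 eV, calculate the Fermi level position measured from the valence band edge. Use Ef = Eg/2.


Step 1: For an intrinsic semiconductor, the Fermi level sits at midgap.
Step 2: Ef = Eg / 2 = 0.959 / 2 = 0.4795 eV

0.4795


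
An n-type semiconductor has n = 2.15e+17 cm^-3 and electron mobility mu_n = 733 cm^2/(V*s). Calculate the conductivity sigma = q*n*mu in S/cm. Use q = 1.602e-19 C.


Step 1: sigma = q * n * mu
Step 2: sigma = 1.602e-19 * 2.15e+17 * 733
Step 3: sigma = 2.525e+01 S/cm

2.525e+01


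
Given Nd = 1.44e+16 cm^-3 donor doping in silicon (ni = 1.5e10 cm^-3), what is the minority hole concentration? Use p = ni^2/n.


Step 1: Since Nd >> ni, n ≈ Nd = 1.44e+16 cm^-3
Step 2: p = ni^2 / n = (1.5e10)^2 / 1.44e+16
Step 3: p = 2.25e20 / 1.44e+16 = 1.56e+04 cm^-3

1.56e+04


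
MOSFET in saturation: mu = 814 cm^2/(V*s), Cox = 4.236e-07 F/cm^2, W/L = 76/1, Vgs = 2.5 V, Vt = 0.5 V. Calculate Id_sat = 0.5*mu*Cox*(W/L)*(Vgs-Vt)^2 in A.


Step 1: Overdrive voltage Vov = Vgs - Vt = 2.5 - 0.5 = 2.0 V
Step 2: W/L = 76/1 = 76
Step 3: Id = 0.5 * 814 * 4.236e-07 * 76 * 2.0^2
Step 4: Id = 5.24e-02 A

5.24e-02


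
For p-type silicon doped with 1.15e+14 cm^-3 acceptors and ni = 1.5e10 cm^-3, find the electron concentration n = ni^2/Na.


Step 1: Majority hole concentration p ≈ Na = 1.15e+14 cm^-3
Step 2: n = ni^2 / Na = (1.5e10)^2 / 1.15e+14
Step 3: n = 1.96e+06 cm^-3

1.96e+06


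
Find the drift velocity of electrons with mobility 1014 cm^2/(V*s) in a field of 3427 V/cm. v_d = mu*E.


Step 1: v_d = mu * E
Step 2: v_d = 1014 * 3427 = 3474978
Step 3: v_d = 3.47e+06 cm/s

3.47e+06


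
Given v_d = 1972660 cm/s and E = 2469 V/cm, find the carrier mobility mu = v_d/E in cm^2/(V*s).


Step 1: mu = v_d / E
Step 2: mu = 1972660 / 2469
Step 3: mu = 798.97 cm^2/(V*s)

798.97


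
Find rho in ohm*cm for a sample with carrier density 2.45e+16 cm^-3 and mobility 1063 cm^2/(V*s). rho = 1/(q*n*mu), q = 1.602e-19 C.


Step 1: sigma = q * n * mu = 1.602e-19 * 2.45e+16 * 1063 = 4.17217e+00 S/cm
Step 2: rho = 1 / sigma = 1 / 4.17217e+00 = 0.2397 ohm*cm

0.2397


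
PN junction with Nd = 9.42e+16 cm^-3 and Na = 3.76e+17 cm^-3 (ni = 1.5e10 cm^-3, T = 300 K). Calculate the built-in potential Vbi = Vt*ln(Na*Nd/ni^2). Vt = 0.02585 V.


Step 1: Compute Na*Nd/ni^2 = 3.76e+17 * 9.42e+16 / (1.5e10)^2 = 1.5742e+14
Step 2: ln(1.5742e+14) = 32.6899
Step 3: Vbi = 0.02585 * 32.6899 = 0.845 V

0.845


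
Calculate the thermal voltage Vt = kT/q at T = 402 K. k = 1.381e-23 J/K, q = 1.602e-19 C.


Step 1: kT = 1.381e-23 * 402 = 5.55162e-21 J
Step 2: Vt = kT/q = 5.55162e-21 / 1.602e-19
Step 3: Vt = 0.03465 V

0.03465


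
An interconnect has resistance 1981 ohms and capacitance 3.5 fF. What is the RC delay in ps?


Step 1: tau = R * C
Step 2: tau = 1981 * 3.5 fF = 1981 * 3.5e-15 F
Step 3: tau = 6.9335e-12 s = 6.9335 ps

6.9335


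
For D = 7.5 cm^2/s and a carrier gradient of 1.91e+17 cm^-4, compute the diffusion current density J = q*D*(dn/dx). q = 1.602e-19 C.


Step 1: J = q * D * (dn/dx)
Step 2: J = 1.602e-19 * 7.5 * 1.91e+17
Step 3: J = 2.29e-01 A/cm^2

2.29e-01


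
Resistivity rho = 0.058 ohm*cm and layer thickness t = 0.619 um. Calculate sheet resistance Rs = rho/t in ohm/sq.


Step 1: Convert thickness to cm: t = 0.619 um = 6.1900e-05 cm
Step 2: Rs = rho / t = 0.058 / 6.1900e-05
Step 3: Rs = 937.0 ohm/sq

937.0


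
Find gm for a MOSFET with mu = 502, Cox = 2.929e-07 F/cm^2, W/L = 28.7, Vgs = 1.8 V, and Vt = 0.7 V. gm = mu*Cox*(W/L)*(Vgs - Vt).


Step 1: Vov = Vgs - Vt = 1.8 - 0.7 = 1.1 V
Step 2: gm = mu * Cox * (W/L) * Vov
Step 3: gm = 502 * 2.929e-07 * 28.7 * 1.1 = 4.64e-03 S

4.64e-03


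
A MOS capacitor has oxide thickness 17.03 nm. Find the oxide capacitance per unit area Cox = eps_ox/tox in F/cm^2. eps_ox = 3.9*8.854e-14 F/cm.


Step 1: eps_ox = 3.9 * 8.854e-14 = 3.45306e-13 F/cm
Step 2: tox in cm = 17.03 nm * 1e-7 = 1.7030e-06 cm
Step 3: Cox = 3.45306e-13 / 1.7030e-06 = 2.03e-07 F/cm^2

2.03e-07


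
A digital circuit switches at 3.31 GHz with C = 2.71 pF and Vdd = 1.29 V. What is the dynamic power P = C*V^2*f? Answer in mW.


Step 1: V^2 = 1.29^2 = 1.6641 V^2
Step 2: P = C*V^2*f = 2.71e-12 F * 1.6641 * 3.31e9 Hz
Step 3: P = 1.492714341e-02 W
Step 4: P = 14.927 mW

14.927


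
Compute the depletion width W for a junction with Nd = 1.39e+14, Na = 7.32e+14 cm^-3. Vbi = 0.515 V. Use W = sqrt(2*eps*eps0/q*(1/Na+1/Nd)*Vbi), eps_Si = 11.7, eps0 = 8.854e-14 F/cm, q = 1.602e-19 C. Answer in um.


Step 1: 1/Na + 1/Nd = 1/7.32e+14 + 1/1.39e+14 = 8.56036e-15
Step 2: 2*eps*eps0/q = 2*11.7*8.854e-14/1.602e-19 = 1.293281e+07
Step 3: W^2 = 1.293281e+07 * 8.56036e-15 * 0.515 = 5.70154e-08
Step 4: W = sqrt(5.70154e-08) = 2.388e-04 cm = 2.388 um

2.388


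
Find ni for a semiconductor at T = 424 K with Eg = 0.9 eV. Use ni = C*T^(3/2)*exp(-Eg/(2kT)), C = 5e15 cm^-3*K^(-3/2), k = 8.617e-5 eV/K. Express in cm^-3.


Step 1: Compute kT = 8.617e-5 * 424 = 0.03653608 eV
Step 2: Exponent = -Eg/(2kT) = -0.9/(2*0.03653608) = -12.31659
Step 3: T^(3/2) = 424^1.5 = 8730.69
Step 4: ni = 5e15 * 8730.69 * exp(-12.31659) = 1.95e+14 cm^-3

1.95e+14


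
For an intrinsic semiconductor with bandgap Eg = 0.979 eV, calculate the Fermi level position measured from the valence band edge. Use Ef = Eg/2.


Step 1: For an intrinsic semiconductor, the Fermi level sits at midgap.
Step 2: Ef = Eg / 2 = 0.979 / 2 = 0.4895 eV

0.4895


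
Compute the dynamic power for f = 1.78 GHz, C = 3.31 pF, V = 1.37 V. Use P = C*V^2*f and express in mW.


Step 1: V^2 = 1.37^2 = 1.8769 V^2
Step 2: P = C*V^2*f = 3.31e-12 F * 1.8769 * 1.78e9 Hz
Step 3: P = 1.105831942e-02 W
Step 4: P = 11.058 mW

11.058


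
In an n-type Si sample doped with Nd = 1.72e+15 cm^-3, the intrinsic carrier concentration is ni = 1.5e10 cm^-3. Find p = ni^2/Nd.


Step 1: Since Nd >> ni, n ≈ Nd = 1.72e+15 cm^-3
Step 2: p = ni^2 / n = (1.5e10)^2 / 1.72e+15
Step 3: p = 2.25e20 / 1.72e+15 = 1.31e+05 cm^-3

1.31e+05


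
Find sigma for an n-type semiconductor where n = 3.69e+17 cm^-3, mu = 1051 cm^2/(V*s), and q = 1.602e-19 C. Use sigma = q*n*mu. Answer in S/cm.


Step 1: sigma = q * n * mu
Step 2: sigma = 1.602e-19 * 3.69e+17 * 1051
Step 3: sigma = 6.213e+01 S/cm

6.213e+01


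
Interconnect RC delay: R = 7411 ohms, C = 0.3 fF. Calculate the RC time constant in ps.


Step 1: tau = R * C
Step 2: tau = 7411 * 0.3 fF = 7411 * 3.0e-16 F
Step 3: tau = 2.2233e-12 s = 2.2233 ps

2.2233


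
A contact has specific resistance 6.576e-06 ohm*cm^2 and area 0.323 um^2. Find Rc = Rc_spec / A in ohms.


Step 1: Convert area to cm^2: 0.323 um^2 = 3.2300e-09 cm^2
Step 2: Rc = Rc_spec / A = 6.576e-06 / 3.2300e-09
Step 3: Rc = 2.04e+03 ohms

2.04e+03


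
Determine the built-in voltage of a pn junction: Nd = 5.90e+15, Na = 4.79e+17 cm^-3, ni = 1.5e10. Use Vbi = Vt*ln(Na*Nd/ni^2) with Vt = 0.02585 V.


Step 1: Compute Na*Nd/ni^2 = 4.79e+17 * 5.90e+15 / (1.5e10)^2 = 1.2560e+13
Step 2: ln(1.2560e+13) = 30.1615
Step 3: Vbi = 0.02585 * 30.1615 = 0.78 V

0.78


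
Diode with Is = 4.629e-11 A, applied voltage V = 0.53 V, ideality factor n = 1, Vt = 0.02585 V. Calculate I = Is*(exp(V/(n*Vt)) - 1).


Step 1: V/(n*Vt) = 0.53/(1*0.02585) = 20.5029
Step 2: exp(20.5029) = 8.0223e+08
Step 3: I = 4.629e-11 * (8.0223e+08 - 1) = 3.71e-02 A

3.71e-02


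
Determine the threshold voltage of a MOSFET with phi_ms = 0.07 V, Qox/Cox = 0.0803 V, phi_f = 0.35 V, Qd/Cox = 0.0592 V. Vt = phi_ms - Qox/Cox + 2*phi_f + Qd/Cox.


Step 1: Vt = phi_ms - Qox/Cox + 2*phi_f + Qd/Cox
Step 2: Vt = 0.07 - 0.0803 + 2*0.35 + 0.0592
Step 3: Vt = 0.07 - 0.0803 + 0.7 + 0.0592
Step 4: Vt = 0.7489 V

0.7489


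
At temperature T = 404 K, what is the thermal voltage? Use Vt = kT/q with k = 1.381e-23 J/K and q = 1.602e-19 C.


Step 1: kT = 1.381e-23 * 404 = 5.57924e-21 J
Step 2: Vt = kT/q = 5.57924e-21 / 1.602e-19
Step 3: Vt = 0.03483 V

0.03483


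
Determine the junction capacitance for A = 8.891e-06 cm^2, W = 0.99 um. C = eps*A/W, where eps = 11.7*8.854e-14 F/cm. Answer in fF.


Step 1: eps_Si = 11.7 * 8.854e-14 = 1.035918e-12 F/cm
Step 2: W in cm = 0.99 * 1e-4 = 9.90e-05 cm
Step 3: C = 1.035918e-12 * 8.891e-06 / 9.90e-05 = 9.303381e-14 F
Step 4: C = 93.03 fF

93.03


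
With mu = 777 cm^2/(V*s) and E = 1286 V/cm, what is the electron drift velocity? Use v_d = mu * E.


Step 1: v_d = mu * E
Step 2: v_d = 777 * 1286 = 999222
Step 3: v_d = 9.99e+05 cm/s

9.99e+05


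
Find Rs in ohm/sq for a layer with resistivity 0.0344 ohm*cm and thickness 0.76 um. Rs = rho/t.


Step 1: Convert thickness to cm: t = 0.76 um = 7.6000e-05 cm
Step 2: Rs = rho / t = 0.0344 / 7.6000e-05
Step 3: Rs = 452.6 ohm/sq

452.6


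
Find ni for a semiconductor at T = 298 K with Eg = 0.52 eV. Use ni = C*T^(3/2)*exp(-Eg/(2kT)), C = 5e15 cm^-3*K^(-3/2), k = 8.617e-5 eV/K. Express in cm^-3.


Step 1: Compute kT = 8.617e-5 * 298 = 0.02567866 eV
Step 2: Exponent = -Eg/(2kT) = -0.52/(2*0.02567866) = -10.12514
Step 3: T^(3/2) = 298^1.5 = 5144.28
Step 4: ni = 5e15 * 5144.28 * exp(-10.12514) = 1.03e+15 cm^-3

1.03e+15


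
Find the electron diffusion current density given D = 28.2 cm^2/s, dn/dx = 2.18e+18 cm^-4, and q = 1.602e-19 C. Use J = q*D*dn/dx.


Step 1: J = q * D * (dn/dx)
Step 2: J = 1.602e-19 * 28.2 * 2.18e+18
Step 3: J = 9.85e+00 A/cm^2

9.85e+00


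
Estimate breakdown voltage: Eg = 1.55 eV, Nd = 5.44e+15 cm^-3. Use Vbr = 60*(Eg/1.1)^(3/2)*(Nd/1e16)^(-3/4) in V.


Step 1: Eg/1.1 = 1.55/1.1 = 1.409091
Step 2: (Eg/1.1)^1.5 = 1.409091^1.5 = 1.672663
Step 3: (Nd/1e16)^(-0.75) = (0.544)^(-0.75) = 1.578704
Step 4: Vbr = 60 * 1.672663 * 1.578704 = 158.4 V

158.4


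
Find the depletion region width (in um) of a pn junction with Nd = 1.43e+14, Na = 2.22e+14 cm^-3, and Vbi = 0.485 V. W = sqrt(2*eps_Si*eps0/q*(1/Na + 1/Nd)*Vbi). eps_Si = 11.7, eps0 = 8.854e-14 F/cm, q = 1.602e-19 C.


Step 1: 1/Na + 1/Nd = 1/2.22e+14 + 1/1.43e+14 = 1.14975e-14
Step 2: 2*eps*eps0/q = 2*11.7*8.854e-14/1.602e-19 = 1.293281e+07
Step 3: W^2 = 1.293281e+07 * 1.14975e-14 * 0.485 = 7.21171e-08
Step 4: W = sqrt(7.21171e-08) = 2.685e-04 cm = 2.685 um

2.685


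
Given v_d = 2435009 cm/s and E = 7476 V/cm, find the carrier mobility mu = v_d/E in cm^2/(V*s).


Step 1: mu = v_d / E
Step 2: mu = 2435009 / 7476
Step 3: mu = 325.71 cm^2/(V*s)

325.71


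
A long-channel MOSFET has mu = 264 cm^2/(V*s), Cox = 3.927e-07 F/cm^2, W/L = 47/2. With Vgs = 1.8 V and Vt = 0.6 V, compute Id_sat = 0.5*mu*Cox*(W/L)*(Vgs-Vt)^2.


Step 1: Overdrive voltage Vov = Vgs - Vt = 1.8 - 0.6 = 1.2 V
Step 2: W/L = 47/2 = 23.5
Step 3: Id = 0.5 * 264 * 3.927e-07 * 23.5 * 1.2^2
Step 4: Id = 1.75e-03 A

1.75e-03


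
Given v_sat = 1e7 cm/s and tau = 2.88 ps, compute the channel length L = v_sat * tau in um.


Step 1: tau in seconds = 2.88 ps * 1e-12 = 2.8800e-12 s
Step 2: L = v_sat * tau = 1e7 * 2.8800e-12 = 2.8800e-05 cm
Step 3: L in um = 2.8800e-05 * 1e4 = 0.288 um

0.288


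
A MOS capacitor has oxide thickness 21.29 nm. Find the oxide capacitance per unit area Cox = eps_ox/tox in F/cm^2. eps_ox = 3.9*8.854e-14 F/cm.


Step 1: eps_ox = 3.9 * 8.854e-14 = 3.45306e-13 F/cm
Step 2: tox in cm = 21.29 nm * 1e-7 = 2.1290e-06 cm
Step 3: Cox = 3.45306e-13 / 2.1290e-06 = 1.62e-07 F/cm^2

1.62e-07


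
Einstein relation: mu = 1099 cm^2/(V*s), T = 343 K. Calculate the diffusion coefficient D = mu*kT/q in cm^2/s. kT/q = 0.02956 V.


Step 1: D = mu * (kT/q)
Step 2: D = 1099 * 0.02956
Step 3: D = 32.49 cm^2/s

32.49


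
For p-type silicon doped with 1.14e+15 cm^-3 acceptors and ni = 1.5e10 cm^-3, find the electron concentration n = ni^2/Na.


Step 1: Majority hole concentration p ≈ Na = 1.14e+15 cm^-3
Step 2: n = ni^2 / Na = (1.5e10)^2 / 1.14e+15
Step 3: n = 1.97e+05 cm^-3

1.97e+05


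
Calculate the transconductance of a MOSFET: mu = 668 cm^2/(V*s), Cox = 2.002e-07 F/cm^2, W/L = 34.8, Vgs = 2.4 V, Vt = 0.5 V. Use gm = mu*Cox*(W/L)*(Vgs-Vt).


Step 1: Vov = Vgs - Vt = 2.4 - 0.5 = 1.9 V
Step 2: gm = mu * Cox * (W/L) * Vov
Step 3: gm = 668 * 2.002e-07 * 34.8 * 1.9 = 8.84e-03 S

8.84e-03


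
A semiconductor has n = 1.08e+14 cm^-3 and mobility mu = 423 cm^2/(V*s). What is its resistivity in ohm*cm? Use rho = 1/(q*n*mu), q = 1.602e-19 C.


Step 1: sigma = q * n * mu = 1.602e-19 * 1.08e+14 * 423 = 7.31858e-03 S/cm
Step 2: rho = 1 / sigma = 1 / 7.31858e-03 = 136.6 ohm*cm

136.6


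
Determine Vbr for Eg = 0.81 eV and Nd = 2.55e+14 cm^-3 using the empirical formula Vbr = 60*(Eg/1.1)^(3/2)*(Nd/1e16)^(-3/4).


Step 1: Eg/1.1 = 0.81/1.1 = 0.736364
Step 2: (Eg/1.1)^1.5 = 0.736364^1.5 = 0.631886
Step 3: (Nd/1e16)^(-0.75) = (0.0255)^(-0.75) = 15.670933
Step 4: Vbr = 60 * 0.631886 * 15.670933 = 594.1 V

594.1


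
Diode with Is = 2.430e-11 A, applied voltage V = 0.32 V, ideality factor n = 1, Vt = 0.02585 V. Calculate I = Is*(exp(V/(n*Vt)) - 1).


Step 1: V/(n*Vt) = 0.32/(1*0.02585) = 12.3791
Step 2: exp(12.3791) = 2.3778e+05
Step 3: I = 2.430e-11 * (2.3778e+05 - 1) = 5.78e-06 A

5.78e-06


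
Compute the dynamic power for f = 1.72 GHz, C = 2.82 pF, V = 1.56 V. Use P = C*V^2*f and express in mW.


Step 1: V^2 = 1.56^2 = 2.4336 V^2
Step 2: P = C*V^2*f = 2.82e-12 F * 2.4336 * 1.72e9 Hz
Step 3: P = 1.180393344e-02 W
Step 4: P = 11.804 mW

11.804


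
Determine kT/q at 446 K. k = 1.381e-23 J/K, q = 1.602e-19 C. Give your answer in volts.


Step 1: kT = 1.381e-23 * 446 = 6.15926e-21 J
Step 2: Vt = kT/q = 6.15926e-21 / 1.602e-19
Step 3: Vt = 0.03845 V

0.03845


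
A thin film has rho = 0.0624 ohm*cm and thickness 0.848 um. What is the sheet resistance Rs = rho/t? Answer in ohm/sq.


Step 1: Convert thickness to cm: t = 0.848 um = 8.4800e-05 cm
Step 2: Rs = rho / t = 0.0624 / 8.4800e-05
Step 3: Rs = 735.8 ohm/sq

735.8


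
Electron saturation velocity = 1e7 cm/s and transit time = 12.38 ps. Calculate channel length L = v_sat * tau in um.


Step 1: tau in seconds = 12.38 ps * 1e-12 = 1.2380e-11 s
Step 2: L = v_sat * tau = 1e7 * 1.2380e-11 = 1.2380e-04 cm
Step 3: L in um = 1.2380e-04 * 1e4 = 1.238 um

1.238


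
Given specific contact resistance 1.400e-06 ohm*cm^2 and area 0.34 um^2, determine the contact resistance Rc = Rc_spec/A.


Step 1: Convert area to cm^2: 0.34 um^2 = 3.4000e-09 cm^2
Step 2: Rc = Rc_spec / A = 1.400e-06 / 3.4000e-09
Step 3: Rc = 4.12e+02 ohms

4.12e+02


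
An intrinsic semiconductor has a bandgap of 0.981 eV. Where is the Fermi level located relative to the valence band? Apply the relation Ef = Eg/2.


Step 1: For an intrinsic semiconductor, the Fermi level sits at midgap.
Step 2: Ef = Eg / 2 = 0.981 / 2 = 0.4905 eV

0.4905


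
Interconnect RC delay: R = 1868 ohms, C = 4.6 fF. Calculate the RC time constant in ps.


Step 1: tau = R * C
Step 2: tau = 1868 * 4.6 fF = 1868 * 4.6e-15 F
Step 3: tau = 8.5928e-12 s = 8.5928 ps

8.5928


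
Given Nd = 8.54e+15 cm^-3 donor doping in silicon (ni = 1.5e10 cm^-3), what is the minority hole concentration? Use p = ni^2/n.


Step 1: Since Nd >> ni, n ≈ Nd = 8.54e+15 cm^-3
Step 2: p = ni^2 / n = (1.5e10)^2 / 8.54e+15
Step 3: p = 2.25e20 / 8.54e+15 = 2.63e+04 cm^-3

2.63e+04


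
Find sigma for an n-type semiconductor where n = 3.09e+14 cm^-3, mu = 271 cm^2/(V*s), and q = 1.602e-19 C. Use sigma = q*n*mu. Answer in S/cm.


Step 1: sigma = q * n * mu
Step 2: sigma = 1.602e-19 * 3.09e+14 * 271
Step 3: sigma = 1.341e-02 S/cm

1.341e-02


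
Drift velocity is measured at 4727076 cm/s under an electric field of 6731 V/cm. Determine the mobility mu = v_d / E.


Step 1: mu = v_d / E
Step 2: mu = 4727076 / 6731
Step 3: mu = 702.28 cm^2/(V*s)

702.28


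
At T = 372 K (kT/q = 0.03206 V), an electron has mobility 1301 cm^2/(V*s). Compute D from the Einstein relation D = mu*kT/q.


Step 1: D = mu * (kT/q)
Step 2: D = 1301 * 0.03206
Step 3: D = 41.71 cm^2/s

41.71


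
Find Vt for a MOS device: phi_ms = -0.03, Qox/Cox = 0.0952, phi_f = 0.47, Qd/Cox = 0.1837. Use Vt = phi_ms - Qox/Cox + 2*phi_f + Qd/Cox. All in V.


Step 1: Vt = phi_ms - Qox/Cox + 2*phi_f + Qd/Cox
Step 2: Vt = -0.03 - 0.0952 + 2*0.47 + 0.1837
Step 3: Vt = -0.03 - 0.0952 + 0.94 + 0.1837
Step 4: Vt = 0.9985 V

0.9985


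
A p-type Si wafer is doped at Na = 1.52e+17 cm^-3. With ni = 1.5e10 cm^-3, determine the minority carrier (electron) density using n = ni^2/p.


Step 1: Majority hole concentration p ≈ Na = 1.52e+17 cm^-3
Step 2: n = ni^2 / Na = (1.5e10)^2 / 1.52e+17
Step 3: n = 1.48e+03 cm^-3

1.48e+03


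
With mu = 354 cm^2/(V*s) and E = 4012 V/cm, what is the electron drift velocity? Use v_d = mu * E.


Step 1: v_d = mu * E
Step 2: v_d = 354 * 4012 = 1420248
Step 3: v_d = 1.42e+06 cm/s

1.42e+06


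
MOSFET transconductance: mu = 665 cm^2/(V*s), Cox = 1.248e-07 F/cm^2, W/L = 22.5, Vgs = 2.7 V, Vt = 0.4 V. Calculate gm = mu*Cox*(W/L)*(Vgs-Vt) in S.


Step 1: Vov = Vgs - Vt = 2.7 - 0.4 = 2.3 V
Step 2: gm = mu * Cox * (W/L) * Vov
Step 3: gm = 665 * 1.248e-07 * 22.5 * 2.3 = 4.29e-03 S

4.29e-03


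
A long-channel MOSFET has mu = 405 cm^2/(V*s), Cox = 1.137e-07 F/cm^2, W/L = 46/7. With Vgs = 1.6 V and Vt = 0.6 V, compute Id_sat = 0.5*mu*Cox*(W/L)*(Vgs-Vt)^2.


Step 1: Overdrive voltage Vov = Vgs - Vt = 1.6 - 0.6 = 1.0 V
Step 2: W/L = 46/7 = 6.57143
Step 3: Id = 0.5 * 405 * 1.137e-07 * 6.57143 * 1.0^2
Step 4: Id = 1.51e-04 A

1.51e-04


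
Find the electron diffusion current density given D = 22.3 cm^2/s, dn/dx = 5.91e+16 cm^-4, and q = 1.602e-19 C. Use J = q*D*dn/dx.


Step 1: J = q * D * (dn/dx)
Step 2: J = 1.602e-19 * 22.3 * 5.91e+16
Step 3: J = 2.11e-01 A/cm^2

2.11e-01


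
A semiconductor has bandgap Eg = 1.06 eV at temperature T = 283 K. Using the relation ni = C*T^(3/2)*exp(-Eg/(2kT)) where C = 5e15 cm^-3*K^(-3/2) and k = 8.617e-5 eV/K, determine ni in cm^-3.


Step 1: Compute kT = 8.617e-5 * 283 = 0.02438611 eV
Step 2: Exponent = -Eg/(2kT) = -1.06/(2*0.02438611) = -21.73368
Step 3: T^(3/2) = 283^1.5 = 4760.80
Step 4: ni = 5e15 * 4760.80 * exp(-21.73368) = 8.67e+09 cm^-3

8.67e+09


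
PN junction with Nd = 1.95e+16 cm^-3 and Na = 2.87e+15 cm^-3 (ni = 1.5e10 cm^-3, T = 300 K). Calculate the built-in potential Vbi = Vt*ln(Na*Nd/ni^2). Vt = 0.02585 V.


Step 1: Compute Na*Nd/ni^2 = 2.87e+15 * 1.95e+16 / (1.5e10)^2 = 2.4873e+11
Step 2: ln(2.4873e+11) = 26.2396
Step 3: Vbi = 0.02585 * 26.2396 = 0.678 V

0.678


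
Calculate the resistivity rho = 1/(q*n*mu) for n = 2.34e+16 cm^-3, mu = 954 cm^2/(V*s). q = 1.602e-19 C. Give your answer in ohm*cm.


Step 1: sigma = q * n * mu = 1.602e-19 * 2.34e+16 * 954 = 3.57624e+00 S/cm
Step 2: rho = 1 / sigma = 1 / 3.57624e+00 = 0.2796 ohm*cm

0.2796


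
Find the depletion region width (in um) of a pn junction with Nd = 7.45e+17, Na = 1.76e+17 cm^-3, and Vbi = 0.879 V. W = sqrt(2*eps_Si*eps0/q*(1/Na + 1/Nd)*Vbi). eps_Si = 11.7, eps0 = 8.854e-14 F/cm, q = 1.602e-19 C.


Step 1: 1/Na + 1/Nd = 1/1.76e+17 + 1/7.45e+17 = 7.02410e-18
Step 2: 2*eps*eps0/q = 2*11.7*8.854e-14/1.602e-19 = 1.293281e+07
Step 3: W^2 = 1.293281e+07 * 7.02410e-18 * 0.879 = 7.98495e-11
Step 4: W = sqrt(7.98495e-11) = 8.936e-06 cm = 0.08936 um

0.08936


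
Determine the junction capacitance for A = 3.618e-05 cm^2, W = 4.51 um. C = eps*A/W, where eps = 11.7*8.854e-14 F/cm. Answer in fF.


Step 1: eps_Si = 11.7 * 8.854e-14 = 1.035918e-12 F/cm
Step 2: W in cm = 4.51 * 1e-4 = 4.51e-04 cm
Step 3: C = 1.035918e-12 * 3.618e-05 / 4.51e-04 = 8.310313e-14 F
Step 4: C = 83.1 fF

83.1


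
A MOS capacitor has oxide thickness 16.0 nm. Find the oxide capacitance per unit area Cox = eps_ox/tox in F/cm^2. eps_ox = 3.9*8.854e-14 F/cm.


Step 1: eps_ox = 3.9 * 8.854e-14 = 3.45306e-13 F/cm
Step 2: tox in cm = 16.0 nm * 1e-7 = 1.6000e-06 cm
Step 3: Cox = 3.45306e-13 / 1.6000e-06 = 2.16e-07 F/cm^2

2.16e-07


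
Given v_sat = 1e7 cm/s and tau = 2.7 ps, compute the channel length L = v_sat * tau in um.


Step 1: tau in seconds = 2.7 ps * 1e-12 = 2.7000e-12 s
Step 2: L = v_sat * tau = 1e7 * 2.7000e-12 = 2.7000e-05 cm
Step 3: L in um = 2.7000e-05 * 1e4 = 0.27 um

0.27


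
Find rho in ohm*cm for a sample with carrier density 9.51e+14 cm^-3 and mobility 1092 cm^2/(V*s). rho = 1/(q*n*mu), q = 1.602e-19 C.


Step 1: sigma = q * n * mu = 1.602e-19 * 9.51e+14 * 1092 = 1.66366e-01 S/cm
Step 2: rho = 1 / sigma = 1 / 1.66366e-01 = 6.011 ohm*cm

6.011


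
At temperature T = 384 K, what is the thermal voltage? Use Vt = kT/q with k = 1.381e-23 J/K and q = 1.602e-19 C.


Step 1: kT = 1.381e-23 * 384 = 5.30304e-21 J
Step 2: Vt = kT/q = 5.30304e-21 / 1.602e-19
Step 3: Vt = 0.0331 V

0.0331


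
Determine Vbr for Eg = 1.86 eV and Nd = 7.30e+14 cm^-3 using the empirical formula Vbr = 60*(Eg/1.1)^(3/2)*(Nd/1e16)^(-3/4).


Step 1: Eg/1.1 = 1.86/1.1 = 1.690909
Step 2: (Eg/1.1)^1.5 = 1.690909^1.5 = 2.198773
Step 3: (Nd/1e16)^(-0.75) = (0.073)^(-0.75) = 7.120457
Step 4: Vbr = 60 * 2.198773 * 7.120457 = 939.4 V

939.4


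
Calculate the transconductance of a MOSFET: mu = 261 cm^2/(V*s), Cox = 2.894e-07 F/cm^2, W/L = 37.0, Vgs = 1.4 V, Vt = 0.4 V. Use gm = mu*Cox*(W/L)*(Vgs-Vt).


Step 1: Vov = Vgs - Vt = 1.4 - 0.4 = 1.0 V
Step 2: gm = mu * Cox * (W/L) * Vov
Step 3: gm = 261 * 2.894e-07 * 37.0 * 1.0 = 2.79e-03 S

2.79e-03


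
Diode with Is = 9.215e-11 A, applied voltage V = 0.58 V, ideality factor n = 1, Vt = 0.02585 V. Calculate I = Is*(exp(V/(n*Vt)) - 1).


Step 1: V/(n*Vt) = 0.58/(1*0.02585) = 22.4371
Step 2: exp(22.4371) = 5.5502e+09
Step 3: I = 9.215e-11 * (5.5502e+09 - 1) = 5.11e-01 A

5.11e-01


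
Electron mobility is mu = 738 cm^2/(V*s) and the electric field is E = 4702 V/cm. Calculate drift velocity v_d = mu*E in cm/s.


Step 1: v_d = mu * E
Step 2: v_d = 738 * 4702 = 3470076
Step 3: v_d = 3.47e+06 cm/s

3.47e+06


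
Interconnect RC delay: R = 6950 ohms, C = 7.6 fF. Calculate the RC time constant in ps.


Step 1: tau = R * C
Step 2: tau = 6950 * 7.6 fF = 6950 * 7.6e-15 F
Step 3: tau = 5.282e-11 s = 52.82 ps

52.82


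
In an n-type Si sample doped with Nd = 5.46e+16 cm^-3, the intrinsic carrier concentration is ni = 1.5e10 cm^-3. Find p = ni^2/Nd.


Step 1: Since Nd >> ni, n ≈ Nd = 5.46e+16 cm^-3
Step 2: p = ni^2 / n = (1.5e10)^2 / 5.46e+16
Step 3: p = 2.25e20 / 5.46e+16 = 4.12e+03 cm^-3

4.12e+03


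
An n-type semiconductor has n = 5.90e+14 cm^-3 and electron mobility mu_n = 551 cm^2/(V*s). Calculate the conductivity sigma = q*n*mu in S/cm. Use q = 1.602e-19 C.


Step 1: sigma = q * n * mu
Step 2: sigma = 1.602e-19 * 5.90e+14 * 551
Step 3: sigma = 5.208e-02 S/cm

5.208e-02


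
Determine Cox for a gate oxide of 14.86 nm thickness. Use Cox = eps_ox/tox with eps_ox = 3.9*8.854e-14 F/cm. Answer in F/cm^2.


Step 1: eps_ox = 3.9 * 8.854e-14 = 3.45306e-13 F/cm
Step 2: tox in cm = 14.86 nm * 1e-7 = 1.4860e-06 cm
Step 3: Cox = 3.45306e-13 / 1.4860e-06 = 2.32e-07 F/cm^2

2.32e-07


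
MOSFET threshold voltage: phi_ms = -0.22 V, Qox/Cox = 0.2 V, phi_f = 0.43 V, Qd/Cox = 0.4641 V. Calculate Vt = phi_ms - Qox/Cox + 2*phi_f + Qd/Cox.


Step 1: Vt = phi_ms - Qox/Cox + 2*phi_f + Qd/Cox
Step 2: Vt = -0.22 - 0.2 + 2*0.43 + 0.4641
Step 3: Vt = -0.22 - 0.2 + 0.86 + 0.4641
Step 4: Vt = 0.9041 V

0.9041


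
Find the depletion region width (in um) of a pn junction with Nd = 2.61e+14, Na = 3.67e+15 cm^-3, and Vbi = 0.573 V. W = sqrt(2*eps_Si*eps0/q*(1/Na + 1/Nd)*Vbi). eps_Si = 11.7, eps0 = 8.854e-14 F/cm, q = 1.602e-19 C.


Step 1: 1/Na + 1/Nd = 1/3.67e+15 + 1/2.61e+14 = 4.10390e-15
Step 2: 2*eps*eps0/q = 2*11.7*8.854e-14/1.602e-19 = 1.293281e+07
Step 3: W^2 = 1.293281e+07 * 4.10390e-15 * 0.573 = 3.04120e-08
Step 4: W = sqrt(3.04120e-08) = 1.744e-04 cm = 1.744 um

1.744


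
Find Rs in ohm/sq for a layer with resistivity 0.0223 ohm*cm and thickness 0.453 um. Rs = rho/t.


Step 1: Convert thickness to cm: t = 0.453 um = 4.5300e-05 cm
Step 2: Rs = rho / t = 0.0223 / 4.5300e-05
Step 3: Rs = 492.3 ohm/sq

492.3


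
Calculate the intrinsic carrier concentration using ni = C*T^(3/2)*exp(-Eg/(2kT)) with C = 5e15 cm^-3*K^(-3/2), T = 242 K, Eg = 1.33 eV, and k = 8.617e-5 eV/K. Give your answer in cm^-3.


Step 1: Compute kT = 8.617e-5 * 242 = 0.02085314 eV
Step 2: Exponent = -Eg/(2kT) = -1.33/(2*0.02085314) = -31.88968
Step 3: T^(3/2) = 242^1.5 = 3764.64
Step 4: ni = 5e15 * 3764.64 * exp(-31.88968) = 2.66e+05 cm^-3

2.66e+05
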